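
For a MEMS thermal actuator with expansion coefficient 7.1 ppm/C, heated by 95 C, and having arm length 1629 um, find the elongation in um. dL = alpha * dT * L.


Step 1: Convert CTE: alpha = 7.1 ppm/C = 7.1e-6 /C
Step 2: dL = 7.1e-6 * 95 * 1629
dL = 1.0988 um


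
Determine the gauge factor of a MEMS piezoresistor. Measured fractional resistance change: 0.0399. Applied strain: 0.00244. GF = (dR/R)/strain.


Step 1: Identify values.
dR/R = 0.0399, strain = 0.00244
Step 2: GF = (dR/R) / strain = 0.0399 / 0.00244
GF = 16.4


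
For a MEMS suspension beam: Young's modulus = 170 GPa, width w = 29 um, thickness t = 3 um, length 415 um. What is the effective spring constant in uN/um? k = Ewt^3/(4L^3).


Step 1: Convert E to consistent units (1 GPa = 1000 uN/um^2).
E = 170 GPa = 170000 uN/um^2
Step 2: Compute t^3 = 3^3 = 27
Step 3: Compute L^3 = 415^3 = 71473375
Step 4: k = 170000 * 29 * 27 / (4 * 71473375)
k = 0.4656 uN/um


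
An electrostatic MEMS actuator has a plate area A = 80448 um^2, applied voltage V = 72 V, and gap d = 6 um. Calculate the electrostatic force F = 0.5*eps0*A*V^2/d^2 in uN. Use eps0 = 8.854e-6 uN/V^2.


Step 1: Identify parameters.
eps0 = 8.854e-6 uN/V^2, A = 80448 um^2, V = 72 V, d = 6 um
Step 2: Compute V^2 = 72^2 = 5184
Step 3: Compute d^2 = 6^2 = 36
Step 4: F = 0.5 * 8.854e-6 * 80448 * 5184 / 36
F = 51.285 uN


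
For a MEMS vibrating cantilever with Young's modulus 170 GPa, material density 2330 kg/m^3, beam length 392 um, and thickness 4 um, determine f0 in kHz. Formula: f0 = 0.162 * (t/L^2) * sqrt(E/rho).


Step 1: Convert units to SI.
t_SI = 4e-6 m, L_SI = 392e-6 m
Step 2: Calculate sqrt(E/rho).
sqrt(170e9 / 2330) = 8541.74 m/s
Step 3: Compute f0.
f0 = 0.162 * 4e-6 / (392e-6)^2 * 8541.74 = 36020.5 Hz = 36.02 kHz


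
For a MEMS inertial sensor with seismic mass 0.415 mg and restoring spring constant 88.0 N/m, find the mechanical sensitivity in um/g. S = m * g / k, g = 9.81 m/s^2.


Step 1: Convert mass: m = 0.415 mg = 4.15e-07 kg
Step 2: S = m * g / k = 4.15e-07 * 9.81 / 88.0
Step 3: S = 4.63e-08 m/g
Step 4: Convert to um/g: S = 0.046 um/g


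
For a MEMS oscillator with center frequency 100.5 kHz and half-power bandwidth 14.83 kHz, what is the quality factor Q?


Step 1: Q = f0 / bandwidth
Step 2: Q = 100.5 / 14.83
Q = 6.8


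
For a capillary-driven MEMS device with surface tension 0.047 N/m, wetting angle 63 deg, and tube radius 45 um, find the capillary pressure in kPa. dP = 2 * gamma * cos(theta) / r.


Step 1: cos(63 deg) = 0.454
Step 2: Convert r to m: r = 45e-6 m
Step 3: dP = 2 * 0.047 * 0.454 / 45e-6 = 948.4 Pa
Step 4: Convert Pa to kPa (divide by 1000).
dP = 0.95 kPa


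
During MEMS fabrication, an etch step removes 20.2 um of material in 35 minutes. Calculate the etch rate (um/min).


Step 1: Etch rate = depth / time
Step 2: rate = 20.2 / 35
rate = 0.577 um/min


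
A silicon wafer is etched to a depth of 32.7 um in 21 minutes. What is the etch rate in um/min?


Step 1: Etch rate = depth / time
Step 2: rate = 32.7 / 21
rate = 1.557 um/min


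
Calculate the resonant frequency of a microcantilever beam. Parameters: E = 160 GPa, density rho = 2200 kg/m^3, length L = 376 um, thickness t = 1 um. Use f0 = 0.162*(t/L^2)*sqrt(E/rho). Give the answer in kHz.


Step 1: Convert units to SI.
t_SI = 1e-6 m, L_SI = 376e-6 m
Step 2: Calculate sqrt(E/rho).
sqrt(160e9 / 2200) = 8528.03 m/s
Step 3: Compute f0.
f0 = 0.162 * 1e-6 / (376e-6)^2 * 8528.03 = 9772.1 Hz = 9.77 kHz


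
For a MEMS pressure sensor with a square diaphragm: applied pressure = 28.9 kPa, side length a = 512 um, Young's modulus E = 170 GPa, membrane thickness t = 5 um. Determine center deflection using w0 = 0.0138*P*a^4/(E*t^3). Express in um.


Step 1: Convert pressure to compatible units (E is in GPa, so P in GPa).
P = 28.9 kPa = 28.9e-6 GPa
Step 2: Compute numerator: 0.0138 * P * a^4.
a^4 = 512^4 = 68719476736
numerator = 0.0138 * 28.9e-6 * 68719476736 = 2.74067e+04
Step 3: Compute denominator: E * t^3 = 170 * 5^3 = 21250
Step 4: w0 = numerator / denominator = 2.74067e+04 / 21250 = 1.2897 um


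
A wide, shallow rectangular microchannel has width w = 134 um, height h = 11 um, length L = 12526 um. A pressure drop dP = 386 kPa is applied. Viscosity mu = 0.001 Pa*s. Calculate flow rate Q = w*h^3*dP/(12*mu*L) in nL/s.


Step 1: Convert all dimensions to SI (meters).
w = 134e-6 m, h = 11e-6 m, L = 12526e-6 m, dP = 386e3 Pa
Step 2: Q = w * h^3 * dP / (12 * mu * L)
Q = 134e-6 * (11e-6)^3 * 386e3 / (12 * 0.001 * 12526e-6) = 4.5801163e-10 m^3/s
Step 3: Convert Q from m^3/s to nL/s (1 m^3 = 1e12 nL, so multiply by 1e12).
Q = 458.012 nL/s


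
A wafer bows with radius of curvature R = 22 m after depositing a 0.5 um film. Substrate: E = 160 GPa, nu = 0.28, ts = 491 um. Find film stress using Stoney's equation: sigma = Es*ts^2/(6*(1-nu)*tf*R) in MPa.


Step 1: Compute numerator: Es * ts^2 = 160 * 491^2 = 38572960 (GPa*um^2)
Step 2: Compute denominator (R in um): 6*(1-nu)*tf*R = 6*0.72*0.5*22e6 = 47520000.0 (um^2)
Step 3: sigma (GPa) = 38572960 / 47520000.0 = 8.11721e-01 GPa
Step 4: Convert to MPa (x1000): sigma = 811.7 MPa


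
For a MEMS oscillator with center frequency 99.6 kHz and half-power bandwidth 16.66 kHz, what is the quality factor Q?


Step 1: Q = f0 / bandwidth
Step 2: Q = 99.6 / 16.66
Q = 6.0


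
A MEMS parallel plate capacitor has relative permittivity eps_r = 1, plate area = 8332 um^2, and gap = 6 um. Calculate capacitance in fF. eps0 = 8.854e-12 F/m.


Step 1: Convert area to m^2: A = 8332e-12 m^2
Step 2: Convert gap to m: d = 6e-6 m
Step 3: C = eps0 * eps_r * A / d
C = 8.854e-12 * 1 * 8332e-12 / 6e-6
Step 4: Convert to fF (multiply by 1e15).
C = 12.3 fF


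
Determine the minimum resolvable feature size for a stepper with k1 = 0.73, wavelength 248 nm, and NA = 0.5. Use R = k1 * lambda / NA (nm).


Step 1: Identify values: k1 = 0.73, lambda = 248 nm, NA = 0.5
Step 2: R = k1 * lambda / NA
R = 0.73 * 248 / 0.5
R = 362.1 nm


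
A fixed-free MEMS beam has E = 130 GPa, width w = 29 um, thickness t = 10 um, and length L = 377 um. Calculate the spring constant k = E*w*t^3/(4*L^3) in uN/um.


Step 1: Convert E to consistent units (1 GPa = 1000 uN/um^2).
E = 130 GPa = 130000 uN/um^2
Step 2: Compute t^3 = 10^3 = 1000
Step 3: Compute L^3 = 377^3 = 53582633
Step 4: k = 130000 * 29 * 1000 / (4 * 53582633)
k = 17.5897 uN/um


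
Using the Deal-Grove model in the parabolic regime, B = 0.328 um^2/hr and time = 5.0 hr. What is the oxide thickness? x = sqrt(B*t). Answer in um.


Step 1: Compute B*t = 0.328 * 5.0 = 1.64
Step 2: x = sqrt(1.64)
x = 1.281 um


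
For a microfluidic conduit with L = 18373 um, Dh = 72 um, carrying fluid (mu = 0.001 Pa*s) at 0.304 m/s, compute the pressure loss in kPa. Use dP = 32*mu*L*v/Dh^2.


Step 1: Convert to SI: L = 18373e-6 m, Dh = 72e-6 m
Step 2: dP = 32 * 0.001 * 18373e-6 * 0.304 / (72e-6)^2
Step 3: dP = 34477.73 Pa
Step 4: Convert to kPa: dP = 34.48 kPa


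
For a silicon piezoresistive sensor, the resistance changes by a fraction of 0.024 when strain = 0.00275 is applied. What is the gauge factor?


Step 1: Identify values.
dR/R = 0.024, strain = 0.00275
Step 2: GF = (dR/R) / strain = 0.024 / 0.00275
GF = 8.7


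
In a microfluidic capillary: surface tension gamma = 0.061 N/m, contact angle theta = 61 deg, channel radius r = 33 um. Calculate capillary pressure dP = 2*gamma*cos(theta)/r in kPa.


Step 1: cos(61 deg) = 0.4848
Step 2: Convert r to m: r = 33e-6 m
Step 3: dP = 2 * 0.061 * 0.4848 / 33e-6 = 1792.3 Pa
Step 4: Convert Pa to kPa (divide by 1000).
dP = 1.79 kPa


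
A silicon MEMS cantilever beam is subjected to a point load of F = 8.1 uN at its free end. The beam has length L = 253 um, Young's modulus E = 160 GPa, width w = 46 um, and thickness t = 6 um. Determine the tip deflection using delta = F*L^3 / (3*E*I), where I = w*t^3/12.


Step 1: Calculate the second moment of area.
I = w * t^3 / 12 = 46 * 6^3 / 12 = 828.0 um^4
Step 2: Convert E to consistent units (1 GPa = 1000 uN/um^2).
E = 160 GPa = 160000 uN/um^2
Step 3: Calculate tip deflection.
delta = F * L^3 / (3 * E * I)
delta = 8.1 * 253^3 / (3 * 160000 * 828.0)
delta = 0.33 um


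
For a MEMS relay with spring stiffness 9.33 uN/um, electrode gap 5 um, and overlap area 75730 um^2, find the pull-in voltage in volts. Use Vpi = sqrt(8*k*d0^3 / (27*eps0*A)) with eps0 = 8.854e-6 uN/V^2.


Step 1: Compute numerator: 8 * k * d0^3 = 8 * 9.33 * 5^3 = 9330.0
Step 2: Compute denominator: 27 * eps0 * A = 27 * 8.854e-6 * 75730 = 18.103862
Step 3: Vpi = sqrt(9330.0 / 18.103862)
Vpi = 22.7 V


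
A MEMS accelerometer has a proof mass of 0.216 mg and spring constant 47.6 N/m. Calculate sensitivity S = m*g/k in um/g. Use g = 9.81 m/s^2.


Step 1: Convert mass: m = 0.216 mg = 2.16e-07 kg
Step 2: S = m * g / k = 2.16e-07 * 9.81 / 47.6
Step 3: S = 4.45e-08 m/g
Step 4: Convert to um/g: S = 0.045 um/g


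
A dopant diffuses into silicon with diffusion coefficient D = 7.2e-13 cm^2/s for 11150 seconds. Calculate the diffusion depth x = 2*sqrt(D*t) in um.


Step 1: Compute D*t = 7.2e-13 * 11150 = 8.028e-09 cm^2
Step 2: sqrt(D*t) = 8.95991e-05 cm
Step 3: x = 2 * 8.95991e-05 cm = 1.791982e-04 cm
Step 4: Convert to um (1 cm = 1e4 um): x = 1.792 um


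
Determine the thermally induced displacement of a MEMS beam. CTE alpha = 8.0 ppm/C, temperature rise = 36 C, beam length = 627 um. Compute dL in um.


Step 1: Convert CTE: alpha = 8.0 ppm/C = 8.0e-6 /C
Step 2: dL = 8.0e-6 * 36 * 627
dL = 0.1806 um


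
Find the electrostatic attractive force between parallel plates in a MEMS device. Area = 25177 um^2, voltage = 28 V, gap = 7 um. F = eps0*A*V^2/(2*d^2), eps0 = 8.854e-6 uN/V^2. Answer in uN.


Step 1: Identify parameters.
eps0 = 8.854e-6 uN/V^2, A = 25177 um^2, V = 28 V, d = 7 um
Step 2: Compute V^2 = 28^2 = 784
Step 3: Compute d^2 = 7^2 = 49
Step 4: F = 0.5 * 8.854e-6 * 25177 * 784 / 49
F = 1.783 uN


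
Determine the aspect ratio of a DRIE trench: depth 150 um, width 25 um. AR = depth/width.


Step 1: AR = depth / width
Step 2: AR = 150 / 25
AR = 6.0


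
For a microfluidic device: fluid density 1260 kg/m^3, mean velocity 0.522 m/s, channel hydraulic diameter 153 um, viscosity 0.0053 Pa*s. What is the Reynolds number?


Step 1: Convert Dh to meters: Dh = 153e-6 m
Step 2: Re = rho * v * Dh / mu
Re = 1260 * 0.522 * 153e-6 / 0.0053
Re = 18.987


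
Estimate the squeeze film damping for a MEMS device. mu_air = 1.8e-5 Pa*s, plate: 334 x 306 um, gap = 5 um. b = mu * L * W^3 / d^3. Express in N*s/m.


Step 1: Convert to SI.
L = 334e-6 m, W = 306e-6 m, d = 5e-6 m
Step 2: W^3 = (306e-6)^3 = 2.87e-11 m^3
Step 3: d^3 = (5e-6)^3 = 1.25e-16 m^3
Step 4: b = 1.8e-5 * 334e-6 * 2.87e-11 / 1.25e-16
b = 1.38e-03 N*s/m


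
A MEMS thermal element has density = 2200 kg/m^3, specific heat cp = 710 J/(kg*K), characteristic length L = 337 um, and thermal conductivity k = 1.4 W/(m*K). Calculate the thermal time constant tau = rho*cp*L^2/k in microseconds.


Step 1: Convert L to m: L = 337e-6 m
Step 2: L^2 = (337e-6)^2 = 1.13569e-07 m^2
Step 3: tau = 2200 * 710 * 1.13569e-07 / 1.4 = 1.2671055571e-01 s
Step 4: Convert to microseconds (multiply by 1e6).
tau = 126710.556 us


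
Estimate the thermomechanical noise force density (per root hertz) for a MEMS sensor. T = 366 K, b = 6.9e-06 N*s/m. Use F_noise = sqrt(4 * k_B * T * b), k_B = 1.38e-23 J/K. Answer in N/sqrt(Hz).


Step 1: Compute 4 * k_B * T * b
= 4 * 1.38e-23 * 366 * 6.9e-06
= 1.3940e-25 N^2/Hz
Step 2: F_noise = sqrt(1.3940e-25)
F_noise = 3.73e-13 N/sqrt(Hz)


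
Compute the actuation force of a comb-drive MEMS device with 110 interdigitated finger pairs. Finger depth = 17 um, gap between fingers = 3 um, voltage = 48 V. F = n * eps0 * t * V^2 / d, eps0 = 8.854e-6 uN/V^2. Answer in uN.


Step 1: Parameters: n=110, eps0=8.854e-6 uN/V^2, t=17 um, V=48 V, d=3 um
Step 2: V^2 = 2304
Step 3: F = 110 * 8.854e-6 * 17 * 2304 / 3
F = 12.716 uN


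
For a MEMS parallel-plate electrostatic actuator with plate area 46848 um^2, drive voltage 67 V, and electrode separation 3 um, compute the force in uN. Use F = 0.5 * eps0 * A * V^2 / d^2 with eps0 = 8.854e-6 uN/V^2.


Step 1: Identify parameters.
eps0 = 8.854e-6 uN/V^2, A = 46848 um^2, V = 67 V, d = 3 um
Step 2: Compute V^2 = 67^2 = 4489
Step 3: Compute d^2 = 3^2 = 9
Step 4: F = 0.5 * 8.854e-6 * 46848 * 4489 / 9
F = 103.445 uN


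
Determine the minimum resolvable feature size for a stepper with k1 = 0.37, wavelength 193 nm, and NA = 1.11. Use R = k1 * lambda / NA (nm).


Step 1: Identify values: k1 = 0.37, lambda = 193 nm, NA = 1.11
Step 2: R = k1 * lambda / NA
R = 0.37 * 193 / 1.11
R = 64.3 nm


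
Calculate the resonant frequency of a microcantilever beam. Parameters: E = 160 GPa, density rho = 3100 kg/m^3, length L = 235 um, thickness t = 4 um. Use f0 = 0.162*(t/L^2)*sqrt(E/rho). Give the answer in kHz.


Step 1: Convert units to SI.
t_SI = 4e-6 m, L_SI = 235e-6 m
Step 2: Calculate sqrt(E/rho).
sqrt(160e9 / 3100) = 7184.21 m/s
Step 3: Compute f0.
f0 = 0.162 * 4e-6 / (235e-6)^2 * 7184.21 = 84298.2 Hz = 84.3 kHz


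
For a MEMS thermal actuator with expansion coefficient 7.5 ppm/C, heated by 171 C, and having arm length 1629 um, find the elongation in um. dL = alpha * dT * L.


Step 1: Convert CTE: alpha = 7.5 ppm/C = 7.5e-6 /C
Step 2: dL = 7.5e-6 * 171 * 1629
dL = 2.0892 um


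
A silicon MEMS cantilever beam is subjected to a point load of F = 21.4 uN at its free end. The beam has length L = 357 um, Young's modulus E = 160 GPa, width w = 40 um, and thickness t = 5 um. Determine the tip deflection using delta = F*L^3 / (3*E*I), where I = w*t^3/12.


Step 1: Calculate the second moment of area.
I = w * t^3 / 12 = 40 * 5^3 / 12 = 416.6667 um^4
Step 2: Convert E to consistent units (1 GPa = 1000 uN/um^2).
E = 160 GPa = 160000 uN/um^2
Step 3: Calculate tip deflection.
delta = F * L^3 / (3 * E * I)
delta = 21.4 * 357^3 / (3 * 160000 * 416.6667)
delta = 4.8684 um


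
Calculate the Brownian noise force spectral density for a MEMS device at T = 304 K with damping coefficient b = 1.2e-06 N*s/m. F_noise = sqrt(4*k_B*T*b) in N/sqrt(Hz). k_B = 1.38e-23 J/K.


Step 1: Compute 4 * k_B * T * b
= 4 * 1.38e-23 * 304 * 1.2e-06
= 2.0137e-26 N^2/Hz
Step 2: F_noise = sqrt(2.0137e-26)
F_noise = 1.42e-13 N/sqrt(Hz)


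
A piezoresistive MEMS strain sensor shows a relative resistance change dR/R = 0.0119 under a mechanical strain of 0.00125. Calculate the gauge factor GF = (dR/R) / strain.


Step 1: Identify values.
dR/R = 0.0119, strain = 0.00125
Step 2: GF = (dR/R) / strain = 0.0119 / 0.00125
GF = 9.5


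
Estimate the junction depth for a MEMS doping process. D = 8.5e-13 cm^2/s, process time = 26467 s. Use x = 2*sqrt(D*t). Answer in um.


Step 1: Compute D*t = 8.5e-13 * 26467 = 2.249695e-08 cm^2
Step 2: sqrt(D*t) = 1.5e-04 cm
Step 3: x = 2 * 1.5e-04 cm = 3e-04 cm
Step 4: Convert to um (1 cm = 1e4 um): x = 3.0 um


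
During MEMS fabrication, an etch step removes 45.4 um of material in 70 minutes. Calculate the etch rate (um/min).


Step 1: Etch rate = depth / time
Step 2: rate = 45.4 / 70
rate = 0.649 um/min


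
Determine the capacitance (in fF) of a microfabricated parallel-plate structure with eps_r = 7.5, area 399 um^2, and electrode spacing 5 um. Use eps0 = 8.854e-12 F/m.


Step 1: Convert area to m^2: A = 399e-12 m^2
Step 2: Convert gap to m: d = 5e-6 m
Step 3: C = eps0 * eps_r * A / d
C = 8.854e-12 * 7.5 * 399e-12 / 5e-6
Step 4: Convert to fF (multiply by 1e15).
C = 5.3 fF


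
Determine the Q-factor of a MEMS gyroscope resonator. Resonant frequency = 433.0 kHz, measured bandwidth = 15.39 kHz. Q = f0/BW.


Step 1: Q = f0 / bandwidth
Step 2: Q = 433.0 / 15.39
Q = 28.1


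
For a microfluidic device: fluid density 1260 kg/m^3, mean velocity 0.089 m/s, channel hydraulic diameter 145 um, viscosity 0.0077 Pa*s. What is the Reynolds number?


Step 1: Convert Dh to meters: Dh = 145e-6 m
Step 2: Re = rho * v * Dh / mu
Re = 1260 * 0.089 * 145e-6 / 0.0077
Re = 2.112


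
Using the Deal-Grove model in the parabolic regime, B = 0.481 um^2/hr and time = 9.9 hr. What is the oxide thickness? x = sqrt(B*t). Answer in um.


Step 1: Compute B*t = 0.481 * 9.9 = 4.7619
Step 2: x = sqrt(4.7619)
x = 2.182 um


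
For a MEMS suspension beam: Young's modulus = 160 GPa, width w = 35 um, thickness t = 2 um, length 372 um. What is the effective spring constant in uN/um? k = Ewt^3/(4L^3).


Step 1: Convert E to consistent units (1 GPa = 1000 uN/um^2).
E = 160 GPa = 160000 uN/um^2
Step 2: Compute t^3 = 2^3 = 8
Step 3: Compute L^3 = 372^3 = 51478848
Step 4: k = 160000 * 35 * 8 / (4 * 51478848)
k = 0.2176 uN/um


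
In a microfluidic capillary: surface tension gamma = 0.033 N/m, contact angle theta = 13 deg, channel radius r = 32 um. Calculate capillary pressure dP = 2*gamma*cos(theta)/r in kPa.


Step 1: cos(13 deg) = 0.9744
Step 2: Convert r to m: r = 32e-6 m
Step 3: dP = 2 * 0.033 * 0.9744 / 32e-6 = 2009.7 Pa
Step 4: Convert Pa to kPa (divide by 1000).
dP = 2.01 kPa


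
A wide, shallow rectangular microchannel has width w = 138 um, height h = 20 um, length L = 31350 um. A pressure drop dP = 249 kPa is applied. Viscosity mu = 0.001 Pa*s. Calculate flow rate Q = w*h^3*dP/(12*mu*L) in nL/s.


Step 1: Convert all dimensions to SI (meters).
w = 138e-6 m, h = 20e-6 m, L = 31350e-6 m, dP = 249e3 Pa
Step 2: Q = w * h^3 * dP / (12 * mu * L)
Q = 138e-6 * (20e-6)^3 * 249e3 / (12 * 0.001 * 31350e-6) = 7.307177e-10 m^3/s
Step 3: Convert Q from m^3/s to nL/s (1 m^3 = 1e12 nL, so multiply by 1e12).
Q = 730.718 nL/s


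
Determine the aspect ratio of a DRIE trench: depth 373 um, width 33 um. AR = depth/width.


Step 1: AR = depth / width
Step 2: AR = 373 / 33
AR = 11.3


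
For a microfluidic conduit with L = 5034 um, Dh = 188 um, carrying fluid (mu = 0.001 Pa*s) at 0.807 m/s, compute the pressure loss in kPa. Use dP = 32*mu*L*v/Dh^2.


Step 1: Convert to SI: L = 5034e-6 m, Dh = 188e-6 m
Step 2: dP = 32 * 0.001 * 5034e-6 * 0.807 / (188e-6)^2
Step 3: dP = 3678.08 Pa
Step 4: Convert to kPa: dP = 3.68 kPa


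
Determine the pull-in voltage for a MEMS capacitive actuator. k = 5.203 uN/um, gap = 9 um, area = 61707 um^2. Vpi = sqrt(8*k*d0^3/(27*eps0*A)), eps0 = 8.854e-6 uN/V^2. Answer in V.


Step 1: Compute numerator: 8 * k * d0^3 = 8 * 5.203 * 9^3 = 30343.896
Step 2: Compute denominator: 27 * eps0 * A = 27 * 8.854e-6 * 61707 = 14.751552
Step 3: Vpi = sqrt(30343.896 / 14.751552)
Vpi = 45.35 V


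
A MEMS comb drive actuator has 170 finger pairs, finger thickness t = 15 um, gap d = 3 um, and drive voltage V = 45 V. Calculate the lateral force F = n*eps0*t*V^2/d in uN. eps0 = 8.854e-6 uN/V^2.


Step 1: Parameters: n=170, eps0=8.854e-6 uN/V^2, t=15 um, V=45 V, d=3 um
Step 2: V^2 = 2025
Step 3: F = 170 * 8.854e-6 * 15 * 2025 / 3
F = 15.24 uN


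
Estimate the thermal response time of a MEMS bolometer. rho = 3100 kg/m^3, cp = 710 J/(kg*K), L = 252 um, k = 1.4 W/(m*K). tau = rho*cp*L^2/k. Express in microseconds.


Step 1: Convert L to m: L = 252e-6 m
Step 2: L^2 = (252e-6)^2 = 6.3504e-08 m^2
Step 3: tau = 3100 * 710 * 6.3504e-08 / 1.4 = 9.983736e-02 s
Step 4: Convert to microseconds (multiply by 1e6).
tau = 99837.36 us


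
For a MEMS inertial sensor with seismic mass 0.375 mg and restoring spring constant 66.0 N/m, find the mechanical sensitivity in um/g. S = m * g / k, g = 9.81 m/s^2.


Step 1: Convert mass: m = 0.375 mg = 3.75e-07 kg
Step 2: S = m * g / k = 3.75e-07 * 9.81 / 66.0
Step 3: S = 5.57e-08 m/g
Step 4: Convert to um/g: S = 0.056 um/g


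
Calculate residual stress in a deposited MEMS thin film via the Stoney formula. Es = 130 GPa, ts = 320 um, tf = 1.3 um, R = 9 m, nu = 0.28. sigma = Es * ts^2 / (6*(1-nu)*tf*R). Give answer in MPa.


Step 1: Compute numerator: Es * ts^2 = 130 * 320^2 = 13312000 (GPa*um^2)
Step 2: Compute denominator (R in um): 6*(1-nu)*tf*R = 6*0.72*1.3*9e6 = 50544000.0 (um^2)
Step 3: sigma (GPa) = 13312000 / 50544000.0 = 2.63374e-01 GPa
Step 4: Convert to MPa (x1000): sigma = 263.4 MPa


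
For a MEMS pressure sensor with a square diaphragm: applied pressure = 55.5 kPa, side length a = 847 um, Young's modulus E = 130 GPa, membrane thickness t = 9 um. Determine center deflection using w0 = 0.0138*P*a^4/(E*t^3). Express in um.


Step 1: Convert pressure to compatible units (E is in GPa, so P in GPa).
P = 55.5 kPa = 55.5e-6 GPa
Step 2: Compute numerator: 0.0138 * P * a^4.
a^4 = 847^4 = 514675673281
numerator = 0.0138 * 55.5e-6 * 514675673281 = 3.941901e+05
Step 3: Compute denominator: E * t^3 = 130 * 9^3 = 94770
Step 4: w0 = numerator / denominator = 3.941901e+05 / 94770 = 4.1594 um


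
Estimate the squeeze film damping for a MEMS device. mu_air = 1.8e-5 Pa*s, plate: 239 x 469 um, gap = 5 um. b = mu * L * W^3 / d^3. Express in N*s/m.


Step 1: Convert to SI.
L = 239e-6 m, W = 469e-6 m, d = 5e-6 m
Step 2: W^3 = (469e-6)^3 = 1.03e-10 m^3
Step 3: d^3 = (5e-6)^3 = 1.25e-16 m^3
Step 4: b = 1.8e-5 * 239e-6 * 1.03e-10 / 1.25e-16
b = 3.55e-03 N*s/m


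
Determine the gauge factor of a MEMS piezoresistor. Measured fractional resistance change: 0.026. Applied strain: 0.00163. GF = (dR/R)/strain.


Step 1: Identify values.
dR/R = 0.026, strain = 0.00163
Step 2: GF = (dR/R) / strain = 0.026 / 0.00163
GF = 16.0


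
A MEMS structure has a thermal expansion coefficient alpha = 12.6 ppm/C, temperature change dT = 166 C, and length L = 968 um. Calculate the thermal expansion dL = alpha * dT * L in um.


Step 1: Convert CTE: alpha = 12.6 ppm/C = 12.6e-6 /C
Step 2: dL = 12.6e-6 * 166 * 968
dL = 2.0247 um


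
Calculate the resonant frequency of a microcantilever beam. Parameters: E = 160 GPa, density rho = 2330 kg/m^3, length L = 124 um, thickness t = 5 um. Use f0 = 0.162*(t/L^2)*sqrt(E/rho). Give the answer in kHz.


Step 1: Convert units to SI.
t_SI = 5e-6 m, L_SI = 124e-6 m
Step 2: Calculate sqrt(E/rho).
sqrt(160e9 / 2330) = 8286.71 m/s
Step 3: Compute f0.
f0 = 0.162 * 5e-6 / (124e-6)^2 * 8286.71 = 436539.7 Hz = 436.54 kHz


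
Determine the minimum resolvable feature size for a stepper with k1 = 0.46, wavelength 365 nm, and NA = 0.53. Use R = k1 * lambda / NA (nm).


Step 1: Identify values: k1 = 0.46, lambda = 365 nm, NA = 0.53
Step 2: R = k1 * lambda / NA
R = 0.46 * 365 / 0.53
R = 316.8 nm


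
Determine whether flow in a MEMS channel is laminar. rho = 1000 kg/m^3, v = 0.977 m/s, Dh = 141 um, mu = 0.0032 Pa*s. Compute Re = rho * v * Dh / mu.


Step 1: Convert Dh to meters: Dh = 141e-6 m
Step 2: Re = rho * v * Dh / mu
Re = 1000 * 0.977 * 141e-6 / 0.0032
Re = 43.049
Since Re = 43.049 is below ~2300, the flow is laminar.


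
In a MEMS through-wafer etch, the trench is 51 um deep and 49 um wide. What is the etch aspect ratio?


Step 1: AR = depth / width
Step 2: AR = 51 / 49
AR = 1.0


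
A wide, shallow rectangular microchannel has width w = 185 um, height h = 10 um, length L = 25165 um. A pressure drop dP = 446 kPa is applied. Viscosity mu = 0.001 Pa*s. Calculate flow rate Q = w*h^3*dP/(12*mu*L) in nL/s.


Step 1: Convert all dimensions to SI (meters).
w = 185e-6 m, h = 10e-6 m, L = 25165e-6 m, dP = 446e3 Pa
Step 2: Q = w * h^3 * dP / (12 * mu * L)
Q = 185e-6 * (10e-6)^3 * 446e3 / (12 * 0.001 * 25165e-6) = 2.7323e-10 m^3/s
Step 3: Convert Q from m^3/s to nL/s (1 m^3 = 1e12 nL, so multiply by 1e12).
Q = 273.23 nL/s


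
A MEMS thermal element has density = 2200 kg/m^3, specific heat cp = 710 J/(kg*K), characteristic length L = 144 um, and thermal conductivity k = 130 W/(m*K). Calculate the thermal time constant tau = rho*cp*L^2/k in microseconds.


Step 1: Convert L to m: L = 144e-6 m
Step 2: L^2 = (144e-6)^2 = 2.0736e-08 m^2
Step 3: tau = 2200 * 710 * 2.0736e-08 / 130 = 2.4915102e-04 s
Step 4: Convert to microseconds (multiply by 1e6).
tau = 249.151 us


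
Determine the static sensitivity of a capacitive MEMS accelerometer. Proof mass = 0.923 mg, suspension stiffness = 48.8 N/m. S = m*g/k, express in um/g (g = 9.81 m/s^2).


Step 1: Convert mass: m = 0.923 mg = 9.23e-07 kg
Step 2: S = m * g / k = 9.23e-07 * 9.81 / 48.8
Step 3: S = 1.86e-07 m/g
Step 4: Convert to um/g: S = 0.186 um/g


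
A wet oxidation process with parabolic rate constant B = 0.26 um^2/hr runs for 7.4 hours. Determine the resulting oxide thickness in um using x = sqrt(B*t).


Step 1: Compute B*t = 0.26 * 7.4 = 1.924
Step 2: x = sqrt(1.924)
x = 1.387 um


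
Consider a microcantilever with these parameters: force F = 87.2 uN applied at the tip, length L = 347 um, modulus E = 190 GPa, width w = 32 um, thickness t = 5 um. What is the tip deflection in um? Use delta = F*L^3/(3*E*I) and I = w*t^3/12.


Step 1: Calculate the second moment of area.
I = w * t^3 / 12 = 32 * 5^3 / 12 = 333.3333 um^4
Step 2: Convert E to consistent units (1 GPa = 1000 uN/um^2).
E = 190 GPa = 190000 uN/um^2
Step 3: Calculate tip deflection.
delta = F * L^3 / (3 * E * I)
delta = 87.2 * 347^3 / (3 * 190000 * 333.3333)
delta = 19.1757 um


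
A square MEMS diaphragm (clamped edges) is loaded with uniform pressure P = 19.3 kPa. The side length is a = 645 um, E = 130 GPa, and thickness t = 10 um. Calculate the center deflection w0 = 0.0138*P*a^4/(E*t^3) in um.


Step 1: Convert pressure to compatible units (E is in GPa, so P in GPa).
P = 19.3 kPa = 19.3e-6 GPa
Step 2: Compute numerator: 0.0138 * P * a^4.
a^4 = 645^4 = 173076800625
numerator = 0.0138 * 19.3e-6 * 173076800625 = 4.60973e+04
Step 3: Compute denominator: E * t^3 = 130 * 10^3 = 130000
Step 4: w0 = numerator / denominator = 4.60973e+04 / 130000 = 0.3546 um


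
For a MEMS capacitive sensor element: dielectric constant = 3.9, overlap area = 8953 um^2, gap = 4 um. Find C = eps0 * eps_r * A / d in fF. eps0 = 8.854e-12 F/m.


Step 1: Convert area to m^2: A = 8953e-12 m^2
Step 2: Convert gap to m: d = 4e-6 m
Step 3: C = eps0 * eps_r * A / d
C = 8.854e-12 * 3.9 * 8953e-12 / 4e-6
Step 4: Convert to fF (multiply by 1e15).
C = 77.29 fF


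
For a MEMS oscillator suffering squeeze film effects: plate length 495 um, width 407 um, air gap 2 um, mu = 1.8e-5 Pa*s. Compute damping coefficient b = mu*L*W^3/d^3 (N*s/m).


Step 1: Convert to SI.
L = 495e-6 m, W = 407e-6 m, d = 2e-6 m
Step 2: W^3 = (407e-6)^3 = 6.74e-11 m^3
Step 3: d^3 = (2e-6)^3 = 8.00e-18 m^3
Step 4: b = 1.8e-5 * 495e-6 * 6.74e-11 / 8.00e-18
b = 7.51e-02 N*s/m


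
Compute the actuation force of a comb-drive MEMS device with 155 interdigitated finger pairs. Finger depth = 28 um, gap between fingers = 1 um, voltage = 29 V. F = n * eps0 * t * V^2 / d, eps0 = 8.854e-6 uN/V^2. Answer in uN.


Step 1: Parameters: n=155, eps0=8.854e-6 uN/V^2, t=28 um, V=29 V, d=1 um
Step 2: V^2 = 841
Step 3: F = 155 * 8.854e-6 * 28 * 841 / 1
F = 32.317 uN


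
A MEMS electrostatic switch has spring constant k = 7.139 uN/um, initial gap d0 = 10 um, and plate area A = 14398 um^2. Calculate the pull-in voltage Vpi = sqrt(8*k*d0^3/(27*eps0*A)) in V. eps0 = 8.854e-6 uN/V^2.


Step 1: Compute numerator: 8 * k * d0^3 = 8 * 7.139 * 10^3 = 57112.0
Step 2: Compute denominator: 27 * eps0 * A = 27 * 8.854e-6 * 14398 = 3.441957
Step 3: Vpi = sqrt(57112.0 / 3.441957)
Vpi = 128.81 V


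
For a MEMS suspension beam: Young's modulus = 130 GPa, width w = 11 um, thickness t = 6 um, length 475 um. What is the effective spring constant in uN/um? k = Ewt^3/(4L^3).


Step 1: Convert E to consistent units (1 GPa = 1000 uN/um^2).
E = 130 GPa = 130000 uN/um^2
Step 2: Compute t^3 = 6^3 = 216
Step 3: Compute L^3 = 475^3 = 107171875
Step 4: k = 130000 * 11 * 216 / (4 * 107171875)
k = 0.7205 uN/um


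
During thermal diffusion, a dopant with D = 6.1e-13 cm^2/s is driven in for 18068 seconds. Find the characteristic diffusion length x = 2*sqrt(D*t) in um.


Step 1: Compute D*t = 6.1e-13 * 18068 = 1.102148e-08 cm^2
Step 2: sqrt(D*t) = 1.05e-04 cm
Step 3: x = 2 * 1.05e-04 cm = 2.1e-04 cm
Step 4: Convert to um (1 cm = 1e4 um): x = 2.1 um


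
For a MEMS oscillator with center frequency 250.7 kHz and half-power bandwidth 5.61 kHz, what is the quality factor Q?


Step 1: Q = f0 / bandwidth
Step 2: Q = 250.7 / 5.61
Q = 44.7


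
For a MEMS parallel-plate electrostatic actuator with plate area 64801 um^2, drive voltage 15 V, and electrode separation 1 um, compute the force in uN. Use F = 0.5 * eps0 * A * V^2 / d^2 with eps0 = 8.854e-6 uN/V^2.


Step 1: Identify parameters.
eps0 = 8.854e-6 uN/V^2, A = 64801 um^2, V = 15 V, d = 1 um
Step 2: Compute V^2 = 15^2 = 225
Step 3: Compute d^2 = 1^2 = 1
Step 4: F = 0.5 * 8.854e-6 * 64801 * 225 / 1
F = 64.547 uN


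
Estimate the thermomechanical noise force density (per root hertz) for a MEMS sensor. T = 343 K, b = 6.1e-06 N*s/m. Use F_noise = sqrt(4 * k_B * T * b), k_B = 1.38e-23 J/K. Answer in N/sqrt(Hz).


Step 1: Compute 4 * k_B * T * b
= 4 * 1.38e-23 * 343 * 6.1e-06
= 1.1549e-25 N^2/Hz
Step 2: F_noise = sqrt(1.1549e-25)
F_noise = 3.40e-13 N/sqrt(Hz)


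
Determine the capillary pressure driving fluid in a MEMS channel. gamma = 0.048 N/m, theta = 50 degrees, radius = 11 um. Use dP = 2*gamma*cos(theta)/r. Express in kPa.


Step 1: cos(50 deg) = 0.6428
Step 2: Convert r to m: r = 11e-6 m
Step 3: dP = 2 * 0.048 * 0.6428 / 11e-6 = 5609.9 Pa
Step 4: Convert Pa to kPa (divide by 1000).
dP = 5.61 kPa


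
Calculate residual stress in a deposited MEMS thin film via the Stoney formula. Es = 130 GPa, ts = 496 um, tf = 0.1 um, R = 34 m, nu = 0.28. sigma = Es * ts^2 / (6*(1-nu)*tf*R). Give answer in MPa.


Step 1: Compute numerator: Es * ts^2 = 130 * 496^2 = 31982080 (GPa*um^2)
Step 2: Compute denominator (R in um): 6*(1-nu)*tf*R = 6*0.72*0.1*34e6 = 14688000.0 (um^2)
Step 3: sigma (GPa) = 31982080 / 14688000.0 = 2.177429e+00 GPa
Step 4: Convert to MPa (x1000): sigma = 2177.4 MPa


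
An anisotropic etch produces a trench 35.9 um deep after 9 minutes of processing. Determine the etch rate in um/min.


Step 1: Etch rate = depth / time
Step 2: rate = 35.9 / 9
rate = 3.989 um/min


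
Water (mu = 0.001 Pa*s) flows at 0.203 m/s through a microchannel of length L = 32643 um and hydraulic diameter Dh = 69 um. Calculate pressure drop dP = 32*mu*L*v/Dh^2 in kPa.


Step 1: Convert to SI: L = 32643e-6 m, Dh = 69e-6 m
Step 2: dP = 32 * 0.001 * 32643e-6 * 0.203 / (69e-6)^2
Step 3: dP = 44538.74 Pa
Step 4: Convert to kPa: dP = 44.54 kPa


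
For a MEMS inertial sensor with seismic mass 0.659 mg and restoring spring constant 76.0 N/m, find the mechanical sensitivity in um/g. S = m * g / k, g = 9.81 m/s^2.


Step 1: Convert mass: m = 0.659 mg = 6.59e-07 kg
Step 2: S = m * g / k = 6.59e-07 * 9.81 / 76.0
Step 3: S = 8.51e-08 m/g
Step 4: Convert to um/g: S = 0.085 um/g


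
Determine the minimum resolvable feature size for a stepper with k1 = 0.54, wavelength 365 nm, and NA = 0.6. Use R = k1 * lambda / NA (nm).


Step 1: Identify values: k1 = 0.54, lambda = 365 nm, NA = 0.6
Step 2: R = k1 * lambda / NA
R = 0.54 * 365 / 0.6
R = 328.5 nm


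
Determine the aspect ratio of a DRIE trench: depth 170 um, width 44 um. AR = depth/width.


Step 1: AR = depth / width
Step 2: AR = 170 / 44
AR = 3.9


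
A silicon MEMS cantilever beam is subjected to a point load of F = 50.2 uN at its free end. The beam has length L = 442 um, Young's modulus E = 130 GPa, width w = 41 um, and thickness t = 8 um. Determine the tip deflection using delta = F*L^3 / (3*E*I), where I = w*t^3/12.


Step 1: Calculate the second moment of area.
I = w * t^3 / 12 = 41 * 8^3 / 12 = 1749.3333 um^4
Step 2: Convert E to consistent units (1 GPa = 1000 uN/um^2).
E = 130 GPa = 130000 uN/um^2
Step 3: Calculate tip deflection.
delta = F * L^3 / (3 * E * I)
delta = 50.2 * 442^3 / (3 * 130000 * 1749.3333)
delta = 6.3538 um


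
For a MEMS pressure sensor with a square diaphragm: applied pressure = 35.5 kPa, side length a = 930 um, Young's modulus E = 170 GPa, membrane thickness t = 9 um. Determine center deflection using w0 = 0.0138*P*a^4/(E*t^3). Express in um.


Step 1: Convert pressure to compatible units (E is in GPa, so P in GPa).
P = 35.5 kPa = 35.5e-6 GPa
Step 2: Compute numerator: 0.0138 * P * a^4.
a^4 = 930^4 = 748052010000
numerator = 0.0138 * 35.5e-6 * 748052010000 = 3.664707e+05
Step 3: Compute denominator: E * t^3 = 170 * 9^3 = 123930
Step 4: w0 = numerator / denominator = 3.664707e+05 / 123930 = 2.9571 um


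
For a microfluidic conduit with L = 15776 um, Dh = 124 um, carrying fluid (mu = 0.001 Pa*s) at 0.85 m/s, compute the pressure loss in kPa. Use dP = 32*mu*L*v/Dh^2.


Step 1: Convert to SI: L = 15776e-6 m, Dh = 124e-6 m
Step 2: dP = 32 * 0.001 * 15776e-6 * 0.85 / (124e-6)^2
Step 3: dP = 27907.60 Pa
Step 4: Convert to kPa: dP = 27.91 kPa


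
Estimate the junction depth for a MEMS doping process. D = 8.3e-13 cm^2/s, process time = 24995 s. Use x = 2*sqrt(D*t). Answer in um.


Step 1: Compute D*t = 8.3e-13 * 24995 = 2.074585e-08 cm^2
Step 2: sqrt(D*t) = 1.44034e-04 cm
Step 3: x = 2 * 1.44034e-04 cm = 2.88068e-04 cm
Step 4: Convert to um (1 cm = 1e4 um): x = 2.881 um


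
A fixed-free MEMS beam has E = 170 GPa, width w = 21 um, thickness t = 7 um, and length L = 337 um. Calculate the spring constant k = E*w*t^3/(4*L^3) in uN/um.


Step 1: Convert E to consistent units (1 GPa = 1000 uN/um^2).
E = 170 GPa = 170000 uN/um^2
Step 2: Compute t^3 = 7^3 = 343
Step 3: Compute L^3 = 337^3 = 38272753
Step 4: k = 170000 * 21 * 343 / (4 * 38272753)
k = 7.9986 uN/um


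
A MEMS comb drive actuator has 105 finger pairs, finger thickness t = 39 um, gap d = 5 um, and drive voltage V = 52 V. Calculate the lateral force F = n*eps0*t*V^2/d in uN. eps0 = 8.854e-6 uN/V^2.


Step 1: Parameters: n=105, eps0=8.854e-6 uN/V^2, t=39 um, V=52 V, d=5 um
Step 2: V^2 = 2704
Step 3: F = 105 * 8.854e-6 * 39 * 2704 / 5
F = 19.608 uN


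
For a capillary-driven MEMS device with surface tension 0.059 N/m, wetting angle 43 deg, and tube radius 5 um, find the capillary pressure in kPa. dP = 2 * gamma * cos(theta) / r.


Step 1: cos(43 deg) = 0.7314
Step 2: Convert r to m: r = 5e-6 m
Step 3: dP = 2 * 0.059 * 0.7314 / 5e-6 = 17261.0 Pa
Step 4: Convert Pa to kPa (divide by 1000).
dP = 17.26 kPa


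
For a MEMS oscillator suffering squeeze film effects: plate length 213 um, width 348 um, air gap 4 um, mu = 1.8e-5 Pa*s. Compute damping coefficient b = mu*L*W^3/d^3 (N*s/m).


Step 1: Convert to SI.
L = 213e-6 m, W = 348e-6 m, d = 4e-6 m
Step 2: W^3 = (348e-6)^3 = 4.21e-11 m^3
Step 3: d^3 = (4e-6)^3 = 6.40e-17 m^3
Step 4: b = 1.8e-5 * 213e-6 * 4.21e-11 / 6.40e-17
b = 2.52e-03 N*s/m


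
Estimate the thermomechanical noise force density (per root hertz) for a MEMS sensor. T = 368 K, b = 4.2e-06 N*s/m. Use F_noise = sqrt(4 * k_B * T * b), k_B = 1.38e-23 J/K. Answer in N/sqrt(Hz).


Step 1: Compute 4 * k_B * T * b
= 4 * 1.38e-23 * 368 * 4.2e-06
= 8.5317e-26 N^2/Hz
Step 2: F_noise = sqrt(8.5317e-26)
F_noise = 2.92e-13 N/sqrt(Hz)


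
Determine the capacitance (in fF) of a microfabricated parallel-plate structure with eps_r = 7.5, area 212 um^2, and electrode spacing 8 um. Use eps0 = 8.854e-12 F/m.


Step 1: Convert area to m^2: A = 212e-12 m^2
Step 2: Convert gap to m: d = 8e-6 m
Step 3: C = eps0 * eps_r * A / d
C = 8.854e-12 * 7.5 * 212e-12 / 8e-6
Step 4: Convert to fF (multiply by 1e15).
C = 1.76 fF


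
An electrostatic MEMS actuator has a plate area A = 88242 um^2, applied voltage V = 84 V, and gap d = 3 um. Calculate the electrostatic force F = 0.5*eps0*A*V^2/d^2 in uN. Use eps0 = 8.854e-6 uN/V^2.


Step 1: Identify parameters.
eps0 = 8.854e-6 uN/V^2, A = 88242 um^2, V = 84 V, d = 3 um
Step 2: Compute V^2 = 84^2 = 7056
Step 3: Compute d^2 = 3^2 = 9
Step 4: F = 0.5 * 8.854e-6 * 88242 * 7056 / 9
F = 306.268 uN


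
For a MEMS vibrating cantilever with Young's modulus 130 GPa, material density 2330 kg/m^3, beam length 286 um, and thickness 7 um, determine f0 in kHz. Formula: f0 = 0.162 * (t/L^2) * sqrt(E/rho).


Step 1: Convert units to SI.
t_SI = 7e-6 m, L_SI = 286e-6 m
Step 2: Calculate sqrt(E/rho).
sqrt(130e9 / 2330) = 7469.54 m/s
Step 3: Compute f0.
f0 = 0.162 * 7e-6 / (286e-6)^2 * 7469.54 = 103555.9 Hz = 103.56 kHz


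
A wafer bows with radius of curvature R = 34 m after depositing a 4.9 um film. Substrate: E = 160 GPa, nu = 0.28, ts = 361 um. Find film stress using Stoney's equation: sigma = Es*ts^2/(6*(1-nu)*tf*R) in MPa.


Step 1: Compute numerator: Es * ts^2 = 160 * 361^2 = 20851360 (GPa*um^2)
Step 2: Compute denominator (R in um): 6*(1-nu)*tf*R = 6*0.72*4.9*34e6 = 719712000.0 (um^2)
Step 3: sigma (GPa) = 20851360 / 719712000.0 = 2.8972e-02 GPa
Step 4: Convert to MPa (x1000): sigma = 29.0 MPa


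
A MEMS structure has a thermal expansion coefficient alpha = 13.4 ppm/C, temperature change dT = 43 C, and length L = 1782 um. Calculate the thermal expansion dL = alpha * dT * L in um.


Step 1: Convert CTE: alpha = 13.4 ppm/C = 13.4e-6 /C
Step 2: dL = 13.4e-6 * 43 * 1782
dL = 1.0268 um


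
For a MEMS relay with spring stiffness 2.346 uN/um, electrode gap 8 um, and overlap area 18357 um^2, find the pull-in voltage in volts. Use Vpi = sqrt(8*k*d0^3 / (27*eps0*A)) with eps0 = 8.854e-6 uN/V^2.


Step 1: Compute numerator: 8 * k * d0^3 = 8 * 2.346 * 8^3 = 9609.216
Step 2: Compute denominator: 27 * eps0 * A = 27 * 8.854e-6 * 18357 = 4.388388
Step 3: Vpi = sqrt(9609.216 / 4.388388)
Vpi = 46.79 V


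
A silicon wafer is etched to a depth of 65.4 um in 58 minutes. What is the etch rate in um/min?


Step 1: Etch rate = depth / time
Step 2: rate = 65.4 / 58
rate = 1.128 um/min


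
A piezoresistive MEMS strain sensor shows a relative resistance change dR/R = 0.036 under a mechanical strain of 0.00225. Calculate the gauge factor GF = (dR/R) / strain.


Step 1: Identify values.
dR/R = 0.036, strain = 0.00225
Step 2: GF = (dR/R) / strain = 0.036 / 0.00225
GF = 16.0


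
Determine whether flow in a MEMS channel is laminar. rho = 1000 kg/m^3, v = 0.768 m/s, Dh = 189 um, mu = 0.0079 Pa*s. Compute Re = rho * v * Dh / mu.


Step 1: Convert Dh to meters: Dh = 189e-6 m
Step 2: Re = rho * v * Dh / mu
Re = 1000 * 0.768 * 189e-6 / 0.0079
Re = 18.374
Since Re = 18.374 is below ~2300, the flow is laminar.


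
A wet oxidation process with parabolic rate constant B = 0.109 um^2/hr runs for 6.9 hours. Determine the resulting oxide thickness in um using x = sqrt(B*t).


Step 1: Compute B*t = 0.109 * 6.9 = 0.7521
Step 2: x = sqrt(0.7521)
x = 0.867 um


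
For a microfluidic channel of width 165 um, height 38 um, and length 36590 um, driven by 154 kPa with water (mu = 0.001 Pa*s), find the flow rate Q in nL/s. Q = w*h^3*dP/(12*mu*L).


Step 1: Convert all dimensions to SI (meters).
w = 165e-6 m, h = 38e-6 m, L = 36590e-6 m, dP = 154e3 Pa
Step 2: Q = w * h^3 * dP / (12 * mu * L)
Q = 165e-6 * (38e-6)^3 * 154e3 / (12 * 0.001 * 36590e-6) = 3.17549768e-09 m^3/s
Step 3: Convert Q from m^3/s to nL/s (1 m^3 = 1e12 nL, so multiply by 1e12).
Q = 3175.498 nL/s


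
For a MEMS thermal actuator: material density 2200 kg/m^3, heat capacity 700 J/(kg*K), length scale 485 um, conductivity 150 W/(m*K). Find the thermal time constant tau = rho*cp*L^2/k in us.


Step 1: Convert L to m: L = 485e-6 m
Step 2: L^2 = (485e-6)^2 = 2.35225e-07 m^2
Step 3: tau = 2200 * 700 * 2.35225e-07 / 150 = 2.41497667e-03 s
Step 4: Convert to microseconds (multiply by 1e6).
tau = 2414.977 us


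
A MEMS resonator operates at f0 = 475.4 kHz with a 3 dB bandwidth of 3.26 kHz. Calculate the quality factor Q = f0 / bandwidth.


Step 1: Q = f0 / bandwidth
Step 2: Q = 475.4 / 3.26
Q = 145.8


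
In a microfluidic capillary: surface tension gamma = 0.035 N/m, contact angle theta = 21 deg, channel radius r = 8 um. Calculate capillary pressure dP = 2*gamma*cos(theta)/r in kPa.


Step 1: cos(21 deg) = 0.9336
Step 2: Convert r to m: r = 8e-6 m
Step 3: dP = 2 * 0.035 * 0.9336 / 8e-6 = 8169.0 Pa
Step 4: Convert Pa to kPa (divide by 1000).
dP = 8.17 kPa


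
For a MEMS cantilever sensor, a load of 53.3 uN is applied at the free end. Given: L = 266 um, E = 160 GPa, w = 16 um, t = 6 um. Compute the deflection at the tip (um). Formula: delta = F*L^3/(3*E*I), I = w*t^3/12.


Step 1: Calculate the second moment of area.
I = w * t^3 / 12 = 16 * 6^3 / 12 = 288.0 um^4
Step 2: Convert E to consistent units (1 GPa = 1000 uN/um^2).
E = 160 GPa = 160000 uN/um^2
Step 3: Calculate tip deflection.
delta = F * L^3 / (3 * E * I)
delta = 53.3 * 266^3 / (3 * 160000 * 288.0)
delta = 7.2567 um
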